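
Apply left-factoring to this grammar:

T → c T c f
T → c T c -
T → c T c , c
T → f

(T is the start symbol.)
T → c T c T'
T' → f
T' → -
T' → , c
T → f

Left-factoring transforms A → αβ₁ | αβ₂ into A → αA' and A' → β₁ | β₂
(α is the longest common prefix among the alternatives). Repeat until
no nonterminal has two alternatives with a common prefix.

Round 1: T has alternatives sharing prefix 'c T c'. Introduce T': T → c T c T'
  Add: T' → f
  Add: T' → -
  Add: T' → , c

No remaining common prefixes — done.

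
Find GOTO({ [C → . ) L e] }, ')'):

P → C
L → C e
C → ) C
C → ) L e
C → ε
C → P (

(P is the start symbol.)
{ [C → ) . L e], [C → . ) C], [C → . ) L e], [C → . P (], [C → .], [L → . C e], [P → . C] }

GOTO(I, ')') = CLOSURE({ [A → αX.β] : [A → α.Xβ] ∈ I, X = ')' })

Items with dot before ')', with the dot advanced:
  [C → . ) L e] → [C → ) . L e]
Closure of the advanced items:
  [C → ) . L e] has the dot before L: add [L → . C e]
  [L → . C e] has the dot before C: add [C → . ) C], [C → . ) L e], [C → .], [C → . P (]
  [C → . P (] has the dot before P: add [P → . C]

GOTO = { [C → ) . L e], [C → . ) C], [C → . ) L e], [C → . P (], [C → .], [L → . C e], [P → . C] }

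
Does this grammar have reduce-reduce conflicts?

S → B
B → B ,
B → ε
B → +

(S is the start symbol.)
No reduce-reduce conflicts

Augment with S' → S and build the canonical LR(0) collection (I0 = CLOSURE({[S' → . S]}), then GOTO on every symbol after a dot until no new states appear). It has 5 states:
  I0: { [B → . +], [B → . B ,], [B → .], [S → . B], [S' → . S] }  — shift, reduce
  I1: { [B → + .] }  — reduce
  I2: { [B → B . ,], [S → B .] }  — shift, reduce
  I3: { [S' → S .] }  — accept
  I4: { [B → B , .] }  — reduce

No state contains more than one complete item.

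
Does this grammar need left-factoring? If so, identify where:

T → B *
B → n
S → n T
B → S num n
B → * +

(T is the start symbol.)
Left-factoring is needed when two productions for the same non-terminal
share a common prefix on the right-hand side.

Productions for B:
  B → n
  B → S num n
  B → * +

No common prefixes found.

Answer: No, left-factoring is not needed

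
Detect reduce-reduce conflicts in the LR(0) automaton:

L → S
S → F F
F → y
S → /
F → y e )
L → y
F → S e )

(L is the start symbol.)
Yes — I5: [F → y .] vs [L → y .]

Augment with L' → L and build the canonical LR(0) collection (I0 = CLOSURE({[L' → . L]}), then GOTO on every symbol after a dot until no new states appear). It has 13 states:
  I0: { [F → . S e )], [F → . y e )], [F → . y], [L → . S], [L → . y], [L' → . L], [S → . /], [S → . F F] }  — shift
  I1: { [S → / .] }  — reduce
  I2: { [F → . S e )], [F → . y e )], [F → . y], [S → . /], [S → . F F], [S → F . F] }  — shift
  I3: { [L' → L .] }  — accept
  I4: { [F → S . e )], [L → S .] }  — shift, reduce
  I5: { [F → y . e )], [F → y .], [L → y .] }  — shift, 2 reduces
  I6: { [F → y e . )] }  — shift
  I7: { [F → y e ) .] }  — reduce
  I8: { [F → S e . )] }  — shift
  I9: { [F → S e ) .] }  — reduce
  I10: { [F → . S e )], [F → . y e )], [F → . y], [S → . /], [S → . F F], [S → F . F], [S → F F .] }  — shift, reduce
  I11: { [F → S . e )] }  — shift
  I12: { [F → y . e )], [F → y .] }  — shift, reduce

I5 contains complete items [F → y .], [L → y .] — reduce-reduce conflict.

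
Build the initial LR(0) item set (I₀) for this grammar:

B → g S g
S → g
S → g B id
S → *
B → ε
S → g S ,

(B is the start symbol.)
First, augment the grammar with B' → B
I₀ = CLOSURE({ [B' → . B] }):
  [B' → . B] has the dot before B: add [B → . g S g], [B → .]
No further items can be added.

I₀ = { [B → . g S g], [B → .], [B' → . B] }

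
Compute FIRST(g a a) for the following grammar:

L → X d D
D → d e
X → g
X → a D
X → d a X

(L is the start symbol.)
{ 'g' }

To compute FIRST(g a a), process the symbols left to right:
Symbol g is a terminal. Add 'g' and stop.
FIRST(g a a) = { 'g' }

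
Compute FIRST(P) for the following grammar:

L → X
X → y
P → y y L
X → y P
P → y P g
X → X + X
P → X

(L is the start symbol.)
{ 'y' }

To compute FIRST(P), examine every production with P on the left-hand side, reading each right-hand side left to right until a non-nullable symbol is reached.

FIRST sets of the other non-terminals involved (by the same procedure, iterated to a fixed point):
  FIRST(X) = { 'y' }

From P → y y L:
  - y is a terminal: add 'y' and stop
From P → y P g:
  - y is a terminal: add 'y' and stop
From P → X:
  - X is a non-terminal: add FIRST(X) \ {ε} = { 'y' }
    X is not nullable, so stop

Collecting: FIRST(P) = { 'y' }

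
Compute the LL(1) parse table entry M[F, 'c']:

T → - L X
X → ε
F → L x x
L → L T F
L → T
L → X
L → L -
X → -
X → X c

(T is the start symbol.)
To find M[F, 'c'], we find productions for F where 'c' is in the predict set (PREDICT(N → α) = (FIRST(α) \ {ε}) ∪ (FOLLOW(N) if α ⇒* ε)).

Relevant sets:
  FIRST(L) = { '-', 'c', ε }

F → L x x: PREDICT = { '-', 'c', 'x' }
  'c' is in predict set, so this production goes in M[F, 'c']

M[F, 'c'] = F → L x x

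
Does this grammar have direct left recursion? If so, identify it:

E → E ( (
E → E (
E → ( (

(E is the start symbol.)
Direct left recursion occurs when N → N α for some non-terminal N (the right-hand side begins with the left-hand side itself).

E → E ( (: LEFT RECURSIVE (starts with E)
E → E (: LEFT RECURSIVE (starts with E)
E → ( (: starts with '('

The grammar has direct left recursion on: E.

Answer: Yes, E is left-recursive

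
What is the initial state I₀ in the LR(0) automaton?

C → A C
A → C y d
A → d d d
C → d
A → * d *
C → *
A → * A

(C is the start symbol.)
First, augment the grammar with C' → C
I₀ = CLOSURE({ [C' → . C] }):
  [C' → . C] has the dot before C: add [C → . A C], [C → . d], [C → . *]
  [C → . A C] has the dot before A: add [A → . C y d], [A → . d d d], [A → . * d *], [A → . * A]
No further items can be added.

I₀ = { [A → . * A], [A → . * d *], [A → . C y d], [A → . d d d], [C → . *], [C → . A C], [C → . d], [C' → . C] }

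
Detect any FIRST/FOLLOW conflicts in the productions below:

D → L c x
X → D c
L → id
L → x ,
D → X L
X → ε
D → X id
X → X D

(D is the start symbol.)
Yes. X → D c with FOLLOW(X) on { 'id', 'x' }; X → X D with FOLLOW(X) on { 'id', 'x' }

A FIRST/FOLLOW conflict occurs when a non-terminal N has a nullable alternative N → β (β ⇒* ε) and another alternative N → α with FIRST(α) ∩ FOLLOW(N) ≠ ∅: on such a lookahead the parser cannot decide between expanding α and letting N vanish via β.

Nullable non-terminals: X.
FIRST sets used below: FIRST(D) = { 'id', 'x' }, FIRST(X) = { 'id', 'x', ε }

X: nullable alternative(s) X → ε; FOLLOW(X) = { 'id', 'x' }
  X → D c: FIRST \ {ε} = { 'id', 'x' } — overlaps FOLLOW(X) on { 'id', 'x' }: CONFLICT
  X → ε: FIRST \ {ε} = { } — this is the only nullable alternative, skip
  X → X D: FIRST \ {ε} = { 'id', 'x' } — overlaps FOLLOW(X) on { 'id', 'x' }: CONFLICT

D, L have no nullable alternative, so no FIRST/FOLLOW check is needed there.

So the grammar has 2 FIRST/FOLLOW conflicts (marked CONFLICT above).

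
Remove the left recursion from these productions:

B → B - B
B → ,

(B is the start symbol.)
B is directly left-recursive. The standard transformation for
  A → A α₁ | ... | A α_m | β₁ | ... | β_n
is
  A  → β₁ A' | ... | β_n A'
  A' → α₁ A' | ... | α_m A' | ε

B → , becomes B → , B'
B → B - B becomes B' → - B B'
Add B' → ε

Resulting grammar:
B → , B'
B' → - B B'
B' → ε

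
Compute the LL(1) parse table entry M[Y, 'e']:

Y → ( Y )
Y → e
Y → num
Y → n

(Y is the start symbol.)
To find M[Y, 'e'], we find productions for Y where 'e' is in the predict set (PREDICT(N → α) = (FIRST(α) \ {ε}) ∪ (FOLLOW(N) if α ⇒* ε)).

Y → ( Y ): PREDICT = { '(' }
Y → e: PREDICT = { 'e' }
  'e' is in predict set, so this production goes in M[Y, 'e']
Y → num: PREDICT = { 'num' }
Y → n: PREDICT = { 'n' }

M[Y, 'e'] = Y → e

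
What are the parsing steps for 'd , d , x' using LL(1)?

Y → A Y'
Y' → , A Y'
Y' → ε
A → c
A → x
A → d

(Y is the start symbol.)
LL(1) parsing maintains a stack (initially the start symbol over $) and the input. At each step: if the stack top is a terminal, match it against the current input token; if it is a non-terminal N, replace it with the RHS of M[N, lookahead] (the unique production whose predict set contains the lookahead).

Stack is shown with the top on the left.

Stack     Input        Action
-----------------------------
Y $       d , d , x $  output Y → A Y'
A Y' $    d , d , x $  output A → d
d Y' $    d , d , x $  match 'd'
Y' $      , d , x $    output Y' → , A Y'
, A Y' $  , d , x $    match ','
A Y' $    d , x $      output A → d
d Y' $    d , x $      match 'd'
Y' $      , x $        output Y' → , A Y'
, A Y' $  , x $        match ','
A Y' $    x $          output A → x
x Y' $    x $          match 'x'
Y' $      $            output Y' → ε
$         $            accept

The string is accepted.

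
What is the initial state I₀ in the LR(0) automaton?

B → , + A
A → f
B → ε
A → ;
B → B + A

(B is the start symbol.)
First, augment the grammar with B' → B
I₀ = CLOSURE({ [B' → . B] }):
  [B' → . B] has the dot before B: add [B → . , + A], [B → .], [B → . B + A]
No further items can be added.

I₀ = { [B → . , + A], [B → . B + A], [B → .], [B' → . B] }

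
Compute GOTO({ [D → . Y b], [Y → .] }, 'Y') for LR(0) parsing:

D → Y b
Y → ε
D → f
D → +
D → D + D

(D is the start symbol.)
{ [D → Y . b] }

GOTO(I, 'Y') = CLOSURE({ [A → αX.β] : [A → α.Xβ] ∈ I, X = 'Y' })

Items with dot before 'Y', with the dot advanced:
  [D → . Y b] → [D → Y . b]
Closure adds nothing (no advanced item has the dot before a non-terminal).

GOTO = { [D → Y . b] }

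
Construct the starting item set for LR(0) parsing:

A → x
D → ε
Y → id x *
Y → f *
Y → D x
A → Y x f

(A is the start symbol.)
First, augment the grammar with A' → A
I₀ = CLOSURE({ [A' → . A] }):
  [A' → . A] has the dot before A: add [A → . x], [A → . Y x f]
  [A → . Y x f] has the dot before Y: add [Y → . id x *], [Y → . f *], [Y → . D x]
  [Y → . D x] has the dot before D: add [D → .]
No further items can be added.

I₀ = { [A → . Y x f], [A → . x], [A' → . A], [D → .], [Y → . D x], [Y → . f *], [Y → . id x *] }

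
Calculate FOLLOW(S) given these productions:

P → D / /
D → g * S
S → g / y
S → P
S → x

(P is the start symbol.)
To compute FOLLOW(S), find every occurrence of S on a right-hand side N → α S β: add FIRST(β) \ {ε}, and if β is empty or nullable also add FOLLOW(N). Iterate to a fixed point.

In D → g * S: S is at the end, add FOLLOW(D)

The FOLLOW sets referred to above (computed the same way, to a fixed point):
  FOLLOW(D) = { '/' }

Taking the union: FOLLOW(S) = { '/' }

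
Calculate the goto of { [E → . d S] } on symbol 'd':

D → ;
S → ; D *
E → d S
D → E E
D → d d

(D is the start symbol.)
{ [E → d . S], [S → . ; D *] }

GOTO(I, 'd') = CLOSURE({ [A → αX.β] : [A → α.Xβ] ∈ I, X = 'd' })

Items with dot before 'd', with the dot advanced:
  [E → . d S] → [E → d . S]
Closure of the advanced items:
  [E → d . S] has the dot before S: add [S → . ; D *]

GOTO = { [E → d . S], [S → . ; D *] }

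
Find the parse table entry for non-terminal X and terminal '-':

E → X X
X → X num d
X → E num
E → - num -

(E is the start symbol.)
X → X num d, X → E num

To find M[X, '-'], we find productions for X where '-' is in the predict set (PREDICT(N → α) = (FIRST(α) \ {ε}) ∪ (FOLLOW(N) if α ⇒* ε)).

Relevant sets:
  FIRST(X) = { '-' }
  FIRST(E) = { '-' }

X → X num d: PREDICT = { '-' }
  '-' is in predict set, so this production goes in M[X, '-']
X → E num: PREDICT = { '-' }
  '-' is in predict set, so this production goes in M[X, '-']

M[X, '-'] = X → X num d, X → E num  (a multiply-defined cell — the grammar is not LL(1))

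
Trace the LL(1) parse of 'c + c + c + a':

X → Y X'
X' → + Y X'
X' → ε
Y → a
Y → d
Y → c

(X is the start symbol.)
LL(1) parsing maintains a stack (initially the start symbol over $) and the input. At each step: if the stack top is a terminal, match it against the current input token; if it is a non-terminal N, replace it with the RHS of M[N, lookahead] (the unique production whose predict set contains the lookahead).

Stack is shown with the top on the left.

Stack     Input            Action
---------------------------------
X $       c + c + c + a $  output X → Y X'
Y X' $    c + c + c + a $  output Y → c
c X' $    c + c + c + a $  match 'c'
X' $      + c + c + a $    output X' → + Y X'
+ Y X' $  + c + c + a $    match '+'
Y X' $    c + c + a $      output Y → c
c X' $    c + c + a $      match 'c'
X' $      + c + a $        output X' → + Y X'
+ Y X' $  + c + a $        match '+'
Y X' $    c + a $          output Y → c
c X' $    c + a $          match 'c'
X' $      + a $            output X' → + Y X'
+ Y X' $  + a $            match '+'
Y X' $    a $              output Y → a
a X' $    a $              match 'a'
X' $      $                output X' → ε
$         $                accept

The string is accepted.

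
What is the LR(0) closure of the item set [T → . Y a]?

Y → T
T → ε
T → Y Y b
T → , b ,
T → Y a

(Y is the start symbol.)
{ [T → . , b ,], [T → . Y Y b], [T → . Y a], [T → .], [Y → . T] }

Start with: [T → . Y a]
  [T → . Y a] has the dot before Y: add [Y → . T]
  [Y → . T] has the dot before T: add [T → .], [T → . Y Y b], [T → . , b ,]
No further items can be added.

CLOSURE = { [T → . , b ,], [T → . Y Y b], [T → . Y a], [T → .], [Y → . T] }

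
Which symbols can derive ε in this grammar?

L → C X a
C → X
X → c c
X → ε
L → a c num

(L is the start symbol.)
{ 'C', 'X' }

A non-terminal is nullable if it can derive ε (the empty string): either it has an ε-production, or it has a production whose right-hand side consists entirely of nullable non-terminals.

ε-productions: X → ε
So X is immediately nullable.
C → X: every symbol on the right is nullable, so C is nullable too.
No further non-terminal can be added: every production for the remaining non-terminals contains a terminal or a non-nullable non-terminal.
Nullable = { 'C', 'X' }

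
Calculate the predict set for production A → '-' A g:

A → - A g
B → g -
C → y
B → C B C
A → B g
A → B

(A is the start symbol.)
PREDICT(A → '-' A g) = (FIRST(RHS) \ {ε}) ∪ (FOLLOW(A) if ε ∈ FIRST(RHS), i.e. RHS ⇒* ε)
FIRST('-' A g) = { '-' }
ε ∉ FIRST('-' A g), so FOLLOW(A) is not added.
PREDICT(A → '-' A g) = { '-' }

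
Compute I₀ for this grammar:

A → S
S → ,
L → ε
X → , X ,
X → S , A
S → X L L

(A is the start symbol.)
{ [A → . S], [A' → . A], [S → . ,], [S → . X L L], [X → . , X ,], [X → . S , A] }

First, augment the grammar with A' → A
I₀ = CLOSURE({ [A' → . A] }):
  [A' → . A] has the dot before A: add [A → . S]
  [A → . S] has the dot before S: add [S → . ,], [S → . X L L]
  [S → . X L L] has the dot before X: add [X → . , X ,], [X → . S , A]
No further items can be added.

I₀ = { [A → . S], [A' → . A], [S → . ,], [S → . X L L], [X → . , X ,], [X → . S , A] }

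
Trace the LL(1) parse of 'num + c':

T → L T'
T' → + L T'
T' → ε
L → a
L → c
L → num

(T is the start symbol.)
LL(1) parsing maintains a stack (initially the start symbol over $) and the input. At each step: if the stack top is a terminal, match it against the current input token; if it is a non-terminal N, replace it with the RHS of M[N, lookahead] (the unique production whose predict set contains the lookahead).

Stack is shown with the top on the left.

Stack     Input      Action
---------------------------
T $       num + c $  output T → L T'
L T' $    num + c $  output L → num
num T' $  num + c $  match 'num'
T' $      + c $      output T' → + L T'
+ L T' $  + c $      match '+'
L T' $    c $        output L → c
c T' $    c $        match 'c'
T' $      $          output T' → ε
$         $          accept

The string is accepted.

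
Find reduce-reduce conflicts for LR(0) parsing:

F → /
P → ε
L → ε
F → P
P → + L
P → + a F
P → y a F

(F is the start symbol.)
No reduce-reduce conflicts

A reduce-reduce conflict occurs when an LR(0) state has two complete items [A → α .] and [B → β .] — both call for a reduction, and with no lookahead the parser cannot choose between them.

Augment with F' → F and build the canonical LR(0) collection (I0 = CLOSURE({[F' → . F]}), then GOTO on every symbol after a dot until no new states appear). It has 11 states:
  I0: { [F → . /], [F → . P], [F' → . F], [P → . + L], [P → . + a F], [P → . y a F], [P → .] }  — shift, reduce
  I1: { [L → .], [P → + . L], [P → + . a F] }  — shift, reduce
  I2: { [F → / .] }  — reduce
  I3: { [F' → F .] }  — accept
  I4: { [F → P .] }  — reduce
  I5: { [P → y . a F] }  — shift
  I6: { [F → . /], [F → . P], [P → . + L], [P → . + a F], [P → . y a F], [P → .], [P → y a . F] }  — shift, reduce
  I7: { [P → y a F .] }  — reduce
  I8: { [P → + L .] }  — reduce
  I9: { [F → . /], [F → . P], [P → + a . F], [P → . + L], [P → . + a F], [P → . y a F], [P → .] }  — shift, reduce
  I10: { [P → + a F .] }  — reduce

No state contains more than one complete item.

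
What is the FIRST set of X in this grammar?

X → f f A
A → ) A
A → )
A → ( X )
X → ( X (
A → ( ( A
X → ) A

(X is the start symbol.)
{ '(', ')', 'f' }

To compute FIRST(X), examine every production with X on the left-hand side, reading each right-hand side left to right until a non-nullable symbol is reached.

From X → f f A:
  - f is a terminal: add 'f' and stop
From X → ( X (:
  - '(' is a terminal: add '(' and stop
From X → ) A:
  - ')' is a terminal: add ')' and stop

Collecting: FIRST(X) = { '(', ')', 'f' }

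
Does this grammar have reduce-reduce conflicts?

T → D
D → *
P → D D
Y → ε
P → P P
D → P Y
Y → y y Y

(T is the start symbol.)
Yes — I6: [P → P P .] vs [Y → .]

Augment with T' → T and build the canonical LR(0) collection (I0 = CLOSURE({[T' → . T]}), then GOTO on every symbol after a dot until no new states appear). It has 12 states:
  I0: { [D → . *], [D → . P Y], [P → . D D], [P → . P P], [T → . D], [T' → . T] }  — shift
  I1: { [D → * .] }  — reduce
  I2: { [D → . *], [D → . P Y], [P → . D D], [P → . P P], [P → D . D], [T → D .] }  — shift, reduce
  I3: { [D → . *], [D → . P Y], [D → P . Y], [P → . D D], [P → . P P], [P → P . P], [Y → . y y Y], [Y → .] }  — shift, reduce
  I4: { [T' → T .] }  — accept
  I5: { [D → . *], [D → . P Y], [P → . D D], [P → . P P], [P → D . D] }  — shift
  I6: { [D → . *], [D → . P Y], [D → P . Y], [P → . D D], [P → . P P], [P → P . P], [P → P P .], [Y → . y y Y], [Y → .] }  — shift, 2 reduces
  I7: { [D → P Y .] }  — reduce
  I8: { [Y → y . y Y] }  — shift
  I9: { [Y → . y y Y], [Y → .], [Y → y y . Y] }  — shift, reduce
  I10: { [Y → y y Y .] }  — reduce
  I11: { [D → . *], [D → . P Y], [P → . D D], [P → . P P], [P → D . D], [P → D D .] }  — shift, reduce

I6 contains complete items [P → P P .], [Y → .] — reduce-reduce conflict.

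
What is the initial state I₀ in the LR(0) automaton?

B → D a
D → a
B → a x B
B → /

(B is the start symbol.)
{ [B → . /], [B → . D a], [B → . a x B], [B' → . B], [D → . a] }

First, augment the grammar with B' → B
I₀ = CLOSURE({ [B' → . B] }):
  [B' → . B] has the dot before B: add [B → . D a], [B → . a x B], [B → . /]
  [B → . D a] has the dot before D: add [D → . a]
No further items can be added.

I₀ = { [B → . /], [B → . D a], [B → . a x B], [B' → . B], [D → . a] }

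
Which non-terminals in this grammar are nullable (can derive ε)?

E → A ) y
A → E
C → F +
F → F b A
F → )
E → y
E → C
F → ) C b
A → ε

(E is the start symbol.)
{ 'A' }

A non-terminal is nullable if it can derive ε (the empty string): either it has an ε-production, or it has a production whose right-hand side consists entirely of nullable non-terminals.

ε-productions: A → ε
So A is immediately nullable.
No further non-terminal can be added: every production for the remaining non-terminals contains a terminal or a non-nullable non-terminal.
Nullable = { 'A' }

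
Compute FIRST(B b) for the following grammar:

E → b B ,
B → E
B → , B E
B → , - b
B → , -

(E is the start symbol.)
FIRST sets of the non-terminals involved (from the grammar, by fixed-point iteration):
  FIRST(B) = { ',', 'b' }

To compute FIRST(B b), process the symbols left to right:
Symbol B is a non-terminal. Add FIRST(B) \ {ε} = { ',', 'b' }
B is not nullable (ε ∉ FIRST(B)), so stop here.
FIRST(B b) = { ',', 'b' }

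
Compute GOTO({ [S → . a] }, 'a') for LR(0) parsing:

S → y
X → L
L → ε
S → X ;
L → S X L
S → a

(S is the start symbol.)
GOTO(I, 'a') = CLOSURE({ [A → αX.β] : [A → α.Xβ] ∈ I, X = 'a' })

Items with dot before 'a', with the dot advanced:
  [S → . a] → [S → a .]
Closure adds nothing (no advanced item has the dot before a non-terminal).

GOTO = { [S → a .] }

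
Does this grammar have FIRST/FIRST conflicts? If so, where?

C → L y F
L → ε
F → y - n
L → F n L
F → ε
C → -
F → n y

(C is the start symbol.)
No FIRST/FIRST conflicts.

FIRST sets of the non-terminals at (or reachable through a nullable prefix from) the front of some alternative:
  FIRST(L) = { 'n', 'y', ε }
  FIRST(F) = { 'n', 'y', ε }

Productions for C:
  C → L y F: FIRST = { 'n', 'y' }
  C → -: FIRST = { '-' }
Productions for L:
  L → ε: FIRST = { ε }
  L → F n L: FIRST = { 'n', 'y' }
Productions for F:
  F → y - n: FIRST = { 'y' }
  F → ε: FIRST = { ε }
  F → n y: FIRST = { 'n' }

All alternatives of each non-terminal have pairwise disjoint FIRST sets.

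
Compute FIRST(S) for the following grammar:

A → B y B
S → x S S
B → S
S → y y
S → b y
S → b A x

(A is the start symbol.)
{ 'b', 'x', 'y' }

From S → x S S:
  - x is a terminal: add 'x' and stop
From S → y y:
  - y is a terminal: add 'y' and stop
From S → b y:
  - b is a terminal: add 'b' and stop
From S → b A x:
  - b is a terminal: add 'b' and stop

Collecting: FIRST(S) = { 'b', 'x', 'y' }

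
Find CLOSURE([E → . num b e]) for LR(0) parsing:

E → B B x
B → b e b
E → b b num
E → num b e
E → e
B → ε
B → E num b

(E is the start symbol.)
Start with: [E → . num b e]
The dot precedes the terminal num, so nothing is added.

CLOSURE = { [E → . num b e] }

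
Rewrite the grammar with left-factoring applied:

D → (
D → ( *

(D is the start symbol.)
Left-factoring transforms A → αβ₁ | αβ₂ into A → αA' and A' → β₁ | β₂
(α is the longest common prefix among the alternatives). Repeat until
no nonterminal has two alternatives with a common prefix.

Round 1: D has alternatives sharing prefix '('. Introduce D': D → ( D'
  Add: D' → ε
  Add: D' → *

No remaining common prefixes — done.

Resulting grammar:
D → ( D'
D' → ε
D' → *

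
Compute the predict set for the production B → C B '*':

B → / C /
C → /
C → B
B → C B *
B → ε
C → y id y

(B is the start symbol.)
{ '*', '/', 'y' }

PREDICT(B → C B '*') = (FIRST(RHS) \ {ε}) ∪ (FOLLOW(B) if ε ∈ FIRST(RHS), i.e. RHS ⇒* ε)
FIRST(C) = { '*', '/', 'y', ε }
FIRST(B) = { '*', '/', 'y', ε }
FIRST(C B '*') = { '*', '/', 'y' }
ε ∉ FIRST(C B '*'), so FOLLOW(B) is not added.
PREDICT(B → C B '*') = { '*', '/', 'y' }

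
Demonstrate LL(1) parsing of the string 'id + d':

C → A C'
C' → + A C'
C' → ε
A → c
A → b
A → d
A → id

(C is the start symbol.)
Stack is shown with the top on the left.

Stack     Input     Action
--------------------------
C $       id + d $  output C → A C'
A C' $    id + d $  output A → id
id C' $   id + d $  match 'id'
C' $      + d $     output C' → + A C'
+ A C' $  + d $     match '+'
A C' $    d $       output A → d
d C' $    d $       match 'd'
C' $      $         output C' → ε
$         $         accept

The string is accepted.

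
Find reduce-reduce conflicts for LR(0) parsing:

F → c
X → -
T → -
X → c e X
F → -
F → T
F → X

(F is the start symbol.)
Yes — I1: [F → - .] vs [T → - .]

Augment with F' → F and build the canonical LR(0) collection (I0 = CLOSURE({[F' → . F]}), then GOTO on every symbol after a dot until no new states appear). It has 10 states:
  I0: { [F → . -], [F → . T], [F → . X], [F → . c], [F' → . F], [T → . -], [X → . -], [X → . c e X] }  — shift
  I1: { [F → - .], [T → - .], [X → - .] }  — 3 reduces
  I2: { [F' → F .] }  — accept
  I3: { [F → T .] }  — reduce
  I4: { [F → X .] }  — reduce
  I5: { [F → c .], [X → c . e X] }  — shift, reduce
  I6: { [X → . -], [X → . c e X], [X → c e . X] }  — shift
  I7: { [X → - .] }  — reduce
  I8: { [X → c e X .] }  — reduce
  I9: { [X → c . e X] }  — shift

I1 contains complete items [F → - .], [T → - .], [X → - .] — reduce-reduce conflict.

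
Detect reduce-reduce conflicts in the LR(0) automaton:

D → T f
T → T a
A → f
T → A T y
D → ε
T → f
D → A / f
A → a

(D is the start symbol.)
A reduce-reduce conflict occurs when an LR(0) state has two complete items [A → α .] and [B → β .] — both call for a reduction, and with no lookahead the parser cannot choose between them.

Augment with D' → D and build the canonical LR(0) collection (I0 = CLOSURE({[D' → . D]}), then GOTO on every symbol after a dot until no new states appear). It has 13 states:
  I0: { [A → . a], [A → . f], [D → . A / f], [D → . T f], [D → .], [D' → . D], [T → . A T y], [T → . T a], [T → . f] }  — shift, reduce
  I1: { [A → . a], [A → . f], [D → A . / f], [T → . A T y], [T → . T a], [T → . f], [T → A . T y] }  — shift
  I2: { [D' → D .] }  — accept
  I3: { [D → T . f], [T → T . a] }  — shift
  I4: { [A → a .] }  — reduce
  I5: { [A → f .], [T → f .] }  — 2 reduces
  I6: { [T → T a .] }  — reduce
  I7: { [D → T f .] }  — reduce
  I8: { [D → A / . f] }  — shift
  I9: { [A → . a], [A → . f], [T → . A T y], [T → . T a], [T → . f], [T → A . T y] }  — shift
  I10: { [T → A T . y], [T → T . a] }  — shift
  I11: { [T → A T y .] }  — reduce
  I12: { [D → A / f .] }  — reduce

I5 contains complete items [A → f .], [T → f .] — reduce-reduce conflict.

Answer: Yes — I5: [A → f .] vs [T → f .]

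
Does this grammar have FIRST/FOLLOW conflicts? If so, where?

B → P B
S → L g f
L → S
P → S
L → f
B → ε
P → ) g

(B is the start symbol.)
No FIRST/FOLLOW conflicts.

A FIRST/FOLLOW conflict occurs when a non-terminal N has a nullable alternative N → β (β ⇒* ε) and another alternative N → α with FIRST(α) ∩ FOLLOW(N) ≠ ∅: on such a lookahead the parser cannot decide between expanding α and letting N vanish via β.

Nullable non-terminals: B.
FIRST sets used below: FIRST(P) = { ')', 'f' }

B: nullable alternative(s) B → ε; FOLLOW(B) = { $ }
  B → P B: FIRST \ {ε} = { ')', 'f' } — disjoint from FOLLOW(B)
  B → ε: FIRST \ {ε} = { } — this is the only nullable alternative, skip

L, P, S have no nullable alternative, so no FIRST/FOLLOW check is needed there.

No FIRST/FOLLOW conflicts found.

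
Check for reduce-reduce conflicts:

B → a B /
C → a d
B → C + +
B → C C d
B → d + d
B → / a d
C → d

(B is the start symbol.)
Augment with B' → B and build the canonical LR(0) collection (I0 = CLOSURE({[B' → . B]}), then GOTO on every symbol after a dot until no new states appear). It has 20 states:
  I0: { [B → . / a d], [B → . C + +], [B → . C C d], [B → . a B /], [B → . d + d], [B' → . B], [C → . a d], [C → . d] }  — shift
  I1: { [B → / . a d] }  — shift
  I2: { [B' → B .] }  — accept
  I3: { [B → C . + +], [B → C . C d], [C → . a d], [C → . d] }  — shift
  I4: { [B → . / a d], [B → . C + +], [B → . C C d], [B → . a B /], [B → . d + d], [B → a . B /], [C → . a d], [C → . d], [C → a . d] }  — shift
  I5: { [B → d . + d], [C → d .] }  — shift, reduce
  I6: { [B → d + . d] }  — shift
  I7: { [B → d + d .] }  — reduce
  I8: { [B → a B . /] }  — shift
  I9: { [B → d . + d], [C → a d .], [C → d .] }  — shift, 2 reduces
  I10: { [B → a B / .] }  — reduce
  I11: { [B → C + . +] }  — shift
  I12: { [B → C C . d] }  — shift
  I13: { [C → a . d] }  — shift
  I14: { [C → d .] }  — reduce
  I15: { [C → a d .] }  — reduce
  I16: { [B → C C d .] }  — reduce
  I17: { [B → C + + .] }  — reduce
  I18: { [B → / a . d] }  — shift
  I19: { [B → / a d .] }  — reduce

I9 contains complete items [C → a d .], [C → d .] — reduce-reduce conflict.

Answer: Yes — I9: [C → a d .] vs [C → d .]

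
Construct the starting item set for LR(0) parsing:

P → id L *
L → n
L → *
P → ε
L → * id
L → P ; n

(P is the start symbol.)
{ [P → . id L *], [P → .], [P' → . P] }

First, augment the grammar with P' → P
I₀ = CLOSURE({ [P' → . P] }):
  [P' → . P] has the dot before P: add [P → . id L *], [P → .]
No further items can be added.

I₀ = { [P → . id L *], [P → .], [P' → . P] }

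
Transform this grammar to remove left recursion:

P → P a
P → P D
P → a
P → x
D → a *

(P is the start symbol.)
P is directly left-recursive. The standard transformation for
  A → A α₁ | ... | A α_m | β₁ | ... | β_n
is
  A  → β₁ A' | ... | β_n A'
  A' → α₁ A' | ... | α_m A' | ε

P → a becomes P → a P'
P → x becomes P → x P'
P → P a becomes P' → a P'
P → P D becomes P' → D P'
Add P' → ε

Productions for other non-terminals are unchanged:
  D → a *

Resulting grammar:
P → a P'
P → x P'
P' → a P'
P' → D P'
P' → ε
D → a *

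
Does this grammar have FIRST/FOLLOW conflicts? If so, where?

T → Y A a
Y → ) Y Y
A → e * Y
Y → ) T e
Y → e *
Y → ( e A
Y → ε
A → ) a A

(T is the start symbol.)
A FIRST/FOLLOW conflict occurs when a non-terminal N has a nullable alternative N → β (β ⇒* ε) and another alternative N → α with FIRST(α) ∩ FOLLOW(N) ≠ ∅: on such a lookahead the parser cannot decide between expanding α and letting N vanish via β.

Nullable non-terminals: Y.

Y: nullable alternative(s) Y → ε; FOLLOW(Y) = { '(', ')', 'a', 'e' }
  Y → ) Y Y: FIRST \ {ε} = { ')' } — overlaps FOLLOW(Y) on { ')' }: CONFLICT
  Y → ) T e: FIRST \ {ε} = { ')' } — overlaps FOLLOW(Y) on { ')' }: CONFLICT
  Y → e *: FIRST \ {ε} = { 'e' } — overlaps FOLLOW(Y) on { 'e' }: CONFLICT
  Y → ( e A: FIRST \ {ε} = { '(' } — overlaps FOLLOW(Y) on { '(' }: CONFLICT
  Y → ε: FIRST \ {ε} = { } — this is the only nullable alternative, skip

A, T have no nullable alternative, so no FIRST/FOLLOW check is needed there.

So the grammar has 4 FIRST/FOLLOW conflicts (marked CONFLICT above).

Answer: Yes. Y → ')' Y Y with FOLLOW(Y) on { ')' }; Y → ')' T e with FOLLOW(Y) on { ')' }; Y → e '*' with FOLLOW(Y) on { 'e' }; Y → '(' e A with FOLLOW(Y) on { '(' }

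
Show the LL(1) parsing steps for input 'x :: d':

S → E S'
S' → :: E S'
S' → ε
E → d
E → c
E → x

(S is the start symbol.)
LL(1) parsing maintains a stack (initially the start symbol over $) and the input. At each step: if the stack top is a terminal, match it against the current input token; if it is a non-terminal N, replace it with the RHS of M[N, lookahead] (the unique production whose predict set contains the lookahead).

Stack is shown with the top on the left.

Stack      Input     Action
---------------------------
S $        x :: d $  output S → E S'
E S' $     x :: d $  output E → x
x S' $     x :: d $  match 'x'
S' $       :: d $    output S' → :: E S'
:: E S' $  :: d $    match '::'
E S' $     d $       output E → d
d S' $     d $       match 'd'
S' $       $         output S' → ε
$          $         accept

The string is accepted.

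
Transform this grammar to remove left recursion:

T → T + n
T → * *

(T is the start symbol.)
T → * * T'
T' → + n T'
T' → ε

T is directly left-recursive. The standard transformation for
  A → A α₁ | ... | A α_m | β₁ | ... | β_n
is
  A  → β₁ A' | ... | β_n A'
  A' → α₁ A' | ... | α_m A' | ε

T → * * becomes T → * * T'
T → T + n becomes T' → + n T'
Add T' → ε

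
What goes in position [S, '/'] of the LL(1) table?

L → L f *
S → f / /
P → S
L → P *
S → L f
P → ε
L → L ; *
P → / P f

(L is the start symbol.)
To find M[S, '/'], we find productions for S where '/' is in the predict set (PREDICT(N → α) = (FIRST(α) \ {ε}) ∪ (FOLLOW(N) if α ⇒* ε)).

Relevant sets:
  FIRST(L) = { '*', '/', 'f' }

S → f / /: PREDICT = { 'f' }
S → L f: PREDICT = { '*', '/', 'f' }
  '/' is in predict set, so this production goes in M[S, '/']

M[S, '/'] = S → L f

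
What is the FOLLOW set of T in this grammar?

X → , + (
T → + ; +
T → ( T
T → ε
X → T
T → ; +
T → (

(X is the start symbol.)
To compute FOLLOW(T), find every occurrence of T on a right-hand side N → α T β: add FIRST(β) \ {ε}, and if β is empty or nullable also add FOLLOW(N). Iterate to a fixed point.

In T → ( T: T is at the end; this adds FOLLOW(T) to itself — nothing new
In X → T: T is at the end, add FOLLOW(X)

The FOLLOW sets referred to above (computed the same way, to a fixed point):
  FOLLOW(X) = { $ }

Taking the union: FOLLOW(T) = { $ }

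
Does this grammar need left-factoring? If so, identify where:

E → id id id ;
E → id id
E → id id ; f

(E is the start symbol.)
Left-factoring is needed when two productions for the same non-terminal
share a common prefix on the right-hand side.

Productions for E:
  E → id id id ;
  E → id id
  E → id id ; f

Found common prefix 'id id' in productions for E

Answer: Yes, E has productions with common prefix 'id id'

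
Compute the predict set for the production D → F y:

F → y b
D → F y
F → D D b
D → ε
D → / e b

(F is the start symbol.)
PREDICT(D → F y) = (FIRST(RHS) \ {ε}) ∪ (FOLLOW(D) if ε ∈ FIRST(RHS), i.e. RHS ⇒* ε)
FIRST(F) = { '/', 'b', 'y' }
FIRST(F y) = { '/', 'b', 'y' }
ε ∉ FIRST(F y), so FOLLOW(D) is not added.
PREDICT(D → F y) = { '/', 'b', 'y' }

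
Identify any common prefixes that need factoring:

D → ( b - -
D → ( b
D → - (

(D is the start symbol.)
Left-factoring is needed when two productions for the same non-terminal
share a common prefix on the right-hand side.

Productions for D:
  D → ( b - -
  D → ( b
  D → - (

Found common prefix '( b' in productions for D

Answer: Yes, D has productions with common prefix '( b'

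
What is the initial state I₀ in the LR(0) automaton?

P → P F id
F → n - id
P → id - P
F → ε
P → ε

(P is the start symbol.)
First, augment the grammar with P' → P
I₀ = CLOSURE({ [P' → . P] }):
  [P' → . P] has the dot before P: add [P → . P F id], [P → . id - P], [P → .]
No further items can be added.

I₀ = { [P → . P F id], [P → . id - P], [P → .], [P' → . P] }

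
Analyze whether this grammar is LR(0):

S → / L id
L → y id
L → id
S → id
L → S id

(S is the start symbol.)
Augment with S' → S and build the canonical LR(0) collection (I0 = CLOSURE({[S' → . S]}), then GOTO on every symbol after a dot until no new states appear). It has 11 states:
  I0: { [S → . / L id], [S → . id], [S' → . S] }  — shift
  I1: { [L → . S id], [L → . id], [L → . y id], [S → . / L id], [S → . id], [S → / . L id] }  — shift
  I2: { [S' → S .] }  — accept
  I3: { [S → id .] }  — reduce
  I4: { [S → / L . id] }  — shift
  I5: { [L → S . id] }  — shift
  I6: { [L → id .], [S → id .] }  — 2 reduces
  I7: { [L → y . id] }  — shift
  I8: { [L → y id .] }  — reduce
  I9: { [L → S id .] }  — reduce
  I10: { [S → / L id .] }  — reduce

Conflict in state I6:
  Reduce-reduce conflict: [L → id .] and [S → id .]
So the grammar is NOT LR(0).

Answer: No. Reduce-reduce conflict: [L → id .] and [S → id .]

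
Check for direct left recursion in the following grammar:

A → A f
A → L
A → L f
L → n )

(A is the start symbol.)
Yes, A is left-recursive

Direct left recursion occurs when N → N α for some non-terminal N (the right-hand side begins with the left-hand side itself).

A → A f: LEFT RECURSIVE (starts with A)
A → L: starts with L
A → L f: starts with L
L → n ): starts with n

The grammar has direct left recursion on: A.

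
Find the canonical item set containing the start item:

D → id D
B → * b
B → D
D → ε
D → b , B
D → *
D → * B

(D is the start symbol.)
First, augment the grammar with D' → D
I₀ = CLOSURE({ [D' → . D] }):
  [D' → . D] has the dot before D: add [D → . id D], [D → .], [D → . b , B], [D → . *], [D → . * B]
No further items can be added.

I₀ = { [D → . * B], [D → . *], [D → . b , B], [D → . id D], [D → .], [D' → . D] }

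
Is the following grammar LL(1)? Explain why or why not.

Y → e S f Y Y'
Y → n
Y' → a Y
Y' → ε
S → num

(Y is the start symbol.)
Relevant sets:
  FOLLOW(Y') = { $, 'a' }

For Y:
  PREDICT(Y → e S f Y Y') = { 'e' }
  PREDICT(Y → n) = { 'n' }
For Y':
  PREDICT(Y' → a Y) = { 'a' }
  PREDICT(Y' → ε) = { $, 'a' }
S has a single production, so nothing to check there.

Conflict found: Predict set conflict for Y': { 'a' }
The grammar is NOT LL(1).

Answer: No. Predict set conflict for Y': { 'a' }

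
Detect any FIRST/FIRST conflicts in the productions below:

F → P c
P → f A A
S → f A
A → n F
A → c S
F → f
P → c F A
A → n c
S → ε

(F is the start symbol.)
FIRST sets of the non-terminals at (or reachable through a nullable prefix from) the front of some alternative:
  FIRST(P) = { 'c', 'f' }

Productions for F:
  F → P c: FIRST = { 'c', 'f' }
  F → f: FIRST = { 'f' }
Productions for P:
  P → f A A: FIRST = { 'f' }
  P → c F A: FIRST = { 'c' }
Productions for S:
  S → f A: FIRST = { 'f' }
  S → ε: FIRST = { ε }
Productions for A:
  A → n F: FIRST = { 'n' }
  A → c S: FIRST = { 'c' }
  A → n c: FIRST = { 'n' }

Conflict for F: F → P c and F → f
  Overlap: { 'f' }
Conflict for A: A → n F and A → n c
  Overlap: { 'n' }

Answer: Yes. F → P c / F → f on { 'f' }; A → n F / A → n c on { 'n' }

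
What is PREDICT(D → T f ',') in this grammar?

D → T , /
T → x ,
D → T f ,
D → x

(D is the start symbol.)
{ 'x' }

PREDICT(D → T f ',') = (FIRST(RHS) \ {ε}) ∪ (FOLLOW(D) if ε ∈ FIRST(RHS), i.e. RHS ⇒* ε)
FIRST(T) = { 'x' }
FIRST(T f ',') = { 'x' }
ε ∉ FIRST(T f ','), so FOLLOW(D) is not added.
PREDICT(D → T f ',') = { 'x' }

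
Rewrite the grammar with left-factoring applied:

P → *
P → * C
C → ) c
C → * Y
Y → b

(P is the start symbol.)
P → * P'
P' → ε
P' → C
C → ) c
C → * Y
Y → b

Left-factoring transforms A → αβ₁ | αβ₂ into A → αA' and A' → β₁ | β₂
(α is the longest common prefix among the alternatives). Repeat until
no nonterminal has two alternatives with a common prefix.

Round 1: P has alternatives sharing prefix '*'. Introduce P': P → * P'
  Add: P' → ε
  Add: P' → C

No remaining common prefixes — done.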